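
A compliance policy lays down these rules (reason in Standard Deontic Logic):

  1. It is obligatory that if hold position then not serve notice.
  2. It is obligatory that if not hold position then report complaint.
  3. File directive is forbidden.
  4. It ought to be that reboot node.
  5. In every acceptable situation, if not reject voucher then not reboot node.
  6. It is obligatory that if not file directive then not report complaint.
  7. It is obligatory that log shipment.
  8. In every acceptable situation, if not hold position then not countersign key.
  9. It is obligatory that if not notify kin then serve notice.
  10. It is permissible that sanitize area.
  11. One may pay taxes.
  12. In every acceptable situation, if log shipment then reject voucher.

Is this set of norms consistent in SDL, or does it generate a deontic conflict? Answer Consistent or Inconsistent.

Consistent

Premise 5 is O(¬reject_voucher → ¬reboot_node), but O(¬reject_voucher) is not derivable from the premises, so it does not yield O(¬reboot_node).
So O(¬reboot_node) is not derivable, and the apparent clash with O(reboot_node) does not arise.
A world satisfying every obligation exists (e.g. countersign_key=false, file_directive=false, hold_position=true, log_shipment=true, notify_kin=true, pay_taxes=false, reboot_node=true, reject_voucher=true, report_complaint=false, sanitize_area=false, serve_notice=false); no atom is both obligatory and forbidden, so the set is consistent.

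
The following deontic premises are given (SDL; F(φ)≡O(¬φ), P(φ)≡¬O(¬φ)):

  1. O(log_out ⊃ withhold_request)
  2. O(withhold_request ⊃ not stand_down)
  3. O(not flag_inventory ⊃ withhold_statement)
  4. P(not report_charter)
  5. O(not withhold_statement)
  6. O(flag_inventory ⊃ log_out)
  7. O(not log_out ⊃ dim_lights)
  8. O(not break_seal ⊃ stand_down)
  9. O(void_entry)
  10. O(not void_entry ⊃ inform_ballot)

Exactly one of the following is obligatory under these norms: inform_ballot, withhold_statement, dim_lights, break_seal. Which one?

break_seal

Premise 5 gives O(not withhold_statement).
Premise 3 is O(not flag_inventory ⊃ withhold_statement); contrapositively O(not withhold_statement ⊃ flag_inventory). Since O(not withhold_statement) holds, K gives O(flag_inventory).
Premise 6 is O(flag_inventory ⊃ log_out); since O(flag_inventory), deontic closure gives O(log_out).
Applying K to premise 1 (O(log_out ⊃ withhold_request)) and O(log_out) yields O(withhold_request).
With premise 2, O(withhold_request ⊃ not stand_down), the K-axiom yields O(not stand_down).
Premise 8 is O(not break_seal ⊃ stand_down); contrapositively O(not stand_down ⊃ break_seal). Since O(not stand_down) holds, K gives O(break_seal).
So O(break_seal) holds — break_seal is obligatory. None of the other listed options is made obligatory by any chain of premises.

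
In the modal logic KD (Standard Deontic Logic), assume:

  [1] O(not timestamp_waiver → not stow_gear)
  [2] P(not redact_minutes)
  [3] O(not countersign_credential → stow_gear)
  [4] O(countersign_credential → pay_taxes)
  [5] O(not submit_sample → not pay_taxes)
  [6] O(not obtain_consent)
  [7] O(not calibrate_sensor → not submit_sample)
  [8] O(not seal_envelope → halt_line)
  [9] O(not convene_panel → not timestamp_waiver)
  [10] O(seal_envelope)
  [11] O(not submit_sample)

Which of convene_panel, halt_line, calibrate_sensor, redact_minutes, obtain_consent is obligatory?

Premise 11 gives O(not submit_sample).
Premise 5 is O(not submit_sample → not pay_taxes); since O(not submit_sample), deontic closure gives O(not pay_taxes).
Premise 4 is O(countersign_credential → pay_taxes); contrapositively O(not pay_taxes → not countersign_credential). Since O(not pay_taxes) holds, K gives O(not countersign_credential).
From O(not countersign_credential) and premise 3, O(not countersign_credential → stow_gear), we obtain O(stow_gear).
The contrapositive of premise 1 (O(not timestamp_waiver → not stow_gear)) is O(stow_gear → timestamp_waiver), and O(stow_gear) is already established, so O(timestamp_waiver).
The contrapositive of premise 9 (O(not convene_panel → not timestamp_waiver)) is O(timestamp_waiver → convene_panel), and O(timestamp_waiver) is already established, so O(convene_panel).
So O(convene_panel) holds — convene_panel is obligatory. None of the other listed options is made obligatory by any chain of premises.

convene_panel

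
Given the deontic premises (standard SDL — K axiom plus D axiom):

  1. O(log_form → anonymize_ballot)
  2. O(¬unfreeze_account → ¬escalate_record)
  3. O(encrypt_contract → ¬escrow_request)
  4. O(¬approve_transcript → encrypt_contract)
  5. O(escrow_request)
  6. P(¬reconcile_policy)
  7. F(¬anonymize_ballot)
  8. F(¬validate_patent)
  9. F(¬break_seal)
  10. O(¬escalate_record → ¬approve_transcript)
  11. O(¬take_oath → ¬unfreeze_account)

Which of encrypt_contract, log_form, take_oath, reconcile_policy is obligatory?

take_oath

Premise 5 states O(escrow_request) outright.
The contrapositive of premise 3 (O(encrypt_contract → ¬escrow_request)) is O(escrow_request → ¬encrypt_contract), and O(escrow_request) is already established, so O(¬encrypt_contract).
The contrapositive of premise 4 (O(¬approve_transcript → encrypt_contract)) is O(¬encrypt_contract → approve_transcript), and O(¬encrypt_contract) is already established, so O(approve_transcript).
Premise 10 is O(¬escalate_record → ¬approve_transcript); contrapositively O(approve_transcript → escalate_record). Since O(approve_transcript) holds, K gives O(escalate_record).
Premise 2 is O(¬unfreeze_account → ¬escalate_record); contrapositively O(escalate_record → unfreeze_account). Since O(escalate_record) holds, K gives O(unfreeze_account).
Premise 11, O(¬take_oath → ¬unfreeze_account), contraposes to O(unfreeze_account → take_oath); with O(unfreeze_account) we get O(take_oath).
So O(take_oath) holds — take_oath is obligatory. None of the other listed options is made obligatory by any chain of premises.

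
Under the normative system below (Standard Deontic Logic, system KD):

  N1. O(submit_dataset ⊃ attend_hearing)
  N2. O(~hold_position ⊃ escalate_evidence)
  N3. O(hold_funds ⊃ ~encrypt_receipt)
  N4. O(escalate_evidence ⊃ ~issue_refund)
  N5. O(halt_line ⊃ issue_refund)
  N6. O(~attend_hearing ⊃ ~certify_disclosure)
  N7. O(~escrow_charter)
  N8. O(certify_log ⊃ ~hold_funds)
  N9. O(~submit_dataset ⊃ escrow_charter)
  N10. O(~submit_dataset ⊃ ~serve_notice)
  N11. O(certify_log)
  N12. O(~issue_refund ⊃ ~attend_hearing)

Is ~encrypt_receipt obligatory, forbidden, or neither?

Neither

Premise 3 is O(hold_funds ⊃ ~encrypt_receipt), but O(hold_funds) is not derivable from the premises, so it does not yield O(~encrypt_receipt).
No premise or chain of K-axiom applications forces O(~encrypt_receipt), and none forces O(encrypt_receipt). So ~encrypt_receipt is neither obligatory nor forbidden under these norms.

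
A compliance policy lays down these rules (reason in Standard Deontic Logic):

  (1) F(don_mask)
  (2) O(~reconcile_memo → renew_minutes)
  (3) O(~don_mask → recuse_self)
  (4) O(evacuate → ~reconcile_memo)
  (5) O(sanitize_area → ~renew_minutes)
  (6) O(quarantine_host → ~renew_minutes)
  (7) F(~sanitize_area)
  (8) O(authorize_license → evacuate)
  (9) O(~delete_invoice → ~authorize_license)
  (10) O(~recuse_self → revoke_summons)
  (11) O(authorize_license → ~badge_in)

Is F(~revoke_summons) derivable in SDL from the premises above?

Premise 10 is O(~recuse_self → revoke_summons), but O(~recuse_self) is not derivable from the premises, so it does not yield O(revoke_summons).
No other premise forces O(revoke_summons). An ideal world satisfying every premise can still have ~revoke_summons true, so F(~revoke_summons) is not derivable.

No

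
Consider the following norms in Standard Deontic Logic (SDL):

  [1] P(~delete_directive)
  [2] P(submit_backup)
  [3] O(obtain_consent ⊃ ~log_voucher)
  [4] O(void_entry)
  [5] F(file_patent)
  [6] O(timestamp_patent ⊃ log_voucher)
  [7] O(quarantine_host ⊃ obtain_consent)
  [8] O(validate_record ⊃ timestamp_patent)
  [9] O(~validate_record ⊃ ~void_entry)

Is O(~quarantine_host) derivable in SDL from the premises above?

Premise 4 gives O(void_entry).
Premise 9, O(~validate_record ⊃ ~void_entry), contraposes to O(void_entry ⊃ validate_record); with O(void_entry) we get O(validate_record).
With premise 8, O(validate_record ⊃ timestamp_patent), the K-axiom yields O(timestamp_patent).
Applying K to premise 6 (O(timestamp_patent ⊃ log_voucher)) and O(timestamp_patent) yields O(log_voucher).
Premise 3, O(obtain_consent ⊃ ~log_voucher), contraposes to O(log_voucher ⊃ ~obtain_consent); with O(log_voucher) we get O(~obtain_consent).
Premise 7 is O(quarantine_host ⊃ obtain_consent); contrapositively O(~obtain_consent ⊃ ~quarantine_host). Since O(~obtain_consent) holds, K gives O(~quarantine_host).
Premises 1, 2, 5 do not contribute to this derivation.
So O(~quarantine_host) follows.

Yes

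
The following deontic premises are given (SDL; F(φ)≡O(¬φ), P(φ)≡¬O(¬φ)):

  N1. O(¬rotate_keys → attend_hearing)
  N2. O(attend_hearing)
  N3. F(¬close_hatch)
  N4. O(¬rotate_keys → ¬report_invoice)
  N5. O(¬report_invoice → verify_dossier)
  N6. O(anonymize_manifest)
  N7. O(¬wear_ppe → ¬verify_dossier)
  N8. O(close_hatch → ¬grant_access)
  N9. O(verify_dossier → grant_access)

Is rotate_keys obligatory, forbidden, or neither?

Obligatory

F(¬close_hatch) at premise 3 means O(close_hatch).
With premise 8, O(close_hatch → ¬grant_access), the K-axiom yields O(¬grant_access).
Premise 9 is O(verify_dossier → grant_access); contrapositively O(¬grant_access → ¬verify_dossier). Since O(¬grant_access) holds, K gives O(¬verify_dossier).
Premise 5, O(¬report_invoice → verify_dossier), contraposes to O(¬verify_dossier → report_invoice); with O(¬verify_dossier) we get O(report_invoice).
Premise 4 is O(¬rotate_keys → ¬report_invoice); contrapositively O(report_invoice → rotate_keys). Since O(report_invoice) holds, K gives O(rotate_keys).
Premises 1, 2, 6, 7 do not contribute to this derivation.
Hence rotate_keys is obligatory.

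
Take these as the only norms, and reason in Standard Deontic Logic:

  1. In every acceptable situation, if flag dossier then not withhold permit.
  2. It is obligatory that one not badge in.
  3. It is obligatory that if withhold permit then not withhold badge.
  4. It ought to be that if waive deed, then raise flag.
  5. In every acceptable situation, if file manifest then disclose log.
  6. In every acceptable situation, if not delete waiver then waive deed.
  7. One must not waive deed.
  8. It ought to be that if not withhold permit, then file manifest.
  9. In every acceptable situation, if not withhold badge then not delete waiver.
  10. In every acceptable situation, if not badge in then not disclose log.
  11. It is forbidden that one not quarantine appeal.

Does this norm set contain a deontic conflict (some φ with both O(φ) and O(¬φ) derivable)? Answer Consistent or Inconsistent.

Premise 7, F(waive_deed), is equivalent to O(¬waive_deed).
Premise 6 is O(¬delete_waiver → waive_deed); contrapositively O(¬waive_deed → delete_waiver). Since O(¬waive_deed) holds, K gives O(delete_waiver).
Premise 9, O(¬withhold_badge → ¬delete_waiver), contraposes to O(delete_waiver → withhold_badge); with O(delete_waiver) we get O(withhold_badge).
Premise 3, O(withhold_permit → ¬withhold_badge), contraposes to O(withhold_badge → ¬withhold_permit); with O(withhold_badge) we get O(¬withhold_permit).
With premise 8, O(¬withhold_permit → file_manifest), the K-axiom yields O(file_manifest).
Premise 5 is O(file_manifest → disclose_log); since O(file_manifest), deontic closure gives O(disclose_log).
Premise 10 is O(¬badge_in → ¬disclose_log); contrapositively O(disclose_log → badge_in). Since O(disclose_log) holds, K gives O(badge_in).
Yet premise 2 states O(¬badge_in).
We now have both O(badge_in) and O(¬badge_in) — badge_in is simultaneously obligatory and forbidden, violating the D-axiom.

Inconsistent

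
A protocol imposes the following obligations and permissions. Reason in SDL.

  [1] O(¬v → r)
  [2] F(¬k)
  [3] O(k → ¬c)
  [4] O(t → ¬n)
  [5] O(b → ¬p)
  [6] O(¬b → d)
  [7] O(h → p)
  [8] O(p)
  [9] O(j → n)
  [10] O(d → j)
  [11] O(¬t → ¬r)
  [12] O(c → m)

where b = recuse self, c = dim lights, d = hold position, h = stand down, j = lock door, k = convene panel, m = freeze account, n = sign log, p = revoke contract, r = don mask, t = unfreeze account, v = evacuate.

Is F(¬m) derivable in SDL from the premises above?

Premise 12 is O(c → m), but O(c) is not derivable from the premises, so it does not yield O(m).
No other premise forces O(m). An ideal world satisfying every premise can still have ¬m true, so F(¬m) is not derivable.

No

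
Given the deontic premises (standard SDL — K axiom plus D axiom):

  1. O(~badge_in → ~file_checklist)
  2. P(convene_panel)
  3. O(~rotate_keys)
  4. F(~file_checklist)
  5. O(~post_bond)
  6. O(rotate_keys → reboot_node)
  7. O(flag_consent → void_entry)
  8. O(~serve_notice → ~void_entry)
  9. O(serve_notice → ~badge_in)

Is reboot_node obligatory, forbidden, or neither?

Premise 6 is O(rotate_keys → reboot_node), but O(rotate_keys) is not derivable from the premises, so it does not yield O(reboot_node).
No premise or chain of K-axiom applications forces O(reboot_node), and none forces O(~reboot_node). So reboot_node is neither obligatory nor forbidden under these norms.

Neither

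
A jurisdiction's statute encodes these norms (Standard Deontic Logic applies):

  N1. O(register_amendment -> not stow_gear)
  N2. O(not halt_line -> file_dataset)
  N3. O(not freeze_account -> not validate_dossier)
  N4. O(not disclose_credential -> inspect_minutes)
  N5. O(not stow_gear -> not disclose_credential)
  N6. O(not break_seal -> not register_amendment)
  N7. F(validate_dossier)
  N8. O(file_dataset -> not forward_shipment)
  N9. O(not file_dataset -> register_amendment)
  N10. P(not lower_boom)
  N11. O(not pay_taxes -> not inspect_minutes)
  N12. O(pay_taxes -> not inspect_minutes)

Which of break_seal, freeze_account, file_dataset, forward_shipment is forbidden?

forward_shipment

Premises 12 and 11 cover both cases: O(pay_taxes -> not inspect_minutes) and O(not pay_taxes -> not inspect_minutes). Since pay_taxes ∨ not pay_taxes is a tautology, O(not inspect_minutes) follows.
Premise 4, O(not disclose_credential -> inspect_minutes), contraposes to O(not inspect_minutes -> disclose_credential); with O(not inspect_minutes) we get O(disclose_credential).
Premise 5 is O(not stow_gear -> not disclose_credential); contrapositively O(disclose_credential -> stow_gear). Since O(disclose_credential) holds, K gives O(stow_gear).
Premise 1 is O(register_amendment -> not stow_gear); contrapositively O(stow_gear -> not register_amendment). Since O(stow_gear) holds, K gives O(not register_amendment).
Premise 9 is O(not file_dataset -> register_amendment); contrapositively O(not register_amendment -> file_dataset). Since O(not register_amendment) holds, K gives O(file_dataset).
With premise 8, O(file_dataset -> not forward_shipment), the K-axiom yields O(not forward_shipment).
So O(not forward_shipment) holds, i.e. forward_shipment is forbidden. None of the other listed options is forbidden under the premises.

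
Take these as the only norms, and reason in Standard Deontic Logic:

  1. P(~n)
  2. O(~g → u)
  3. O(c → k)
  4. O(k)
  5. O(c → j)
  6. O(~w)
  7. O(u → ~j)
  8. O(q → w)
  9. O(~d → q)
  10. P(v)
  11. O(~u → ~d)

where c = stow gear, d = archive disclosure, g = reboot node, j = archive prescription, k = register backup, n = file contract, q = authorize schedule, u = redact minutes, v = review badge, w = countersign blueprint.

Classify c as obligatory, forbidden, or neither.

From premise 6 we have O(~w).
Premise 8, O(q → w), contraposes to O(~w → ~q); with O(~w) we get O(~q).
Premise 9 is O(~d → q); contrapositively O(~q → d). Since O(~q) holds, K gives O(d).
Premise 11, O(~u → ~d), contraposes to O(d → u); with O(d) we get O(u).
With premise 7, O(u → ~j), the K-axiom yields O(~j).
The contrapositive of premise 5 (O(c → j)) is O(~j → ~c), and O(~j) is already established, so O(~c).
Premises 1, 2, 3, 4, 10 do not contribute to this derivation.
Thus O(~c), which is F(c): c is forbidden.

Forbidden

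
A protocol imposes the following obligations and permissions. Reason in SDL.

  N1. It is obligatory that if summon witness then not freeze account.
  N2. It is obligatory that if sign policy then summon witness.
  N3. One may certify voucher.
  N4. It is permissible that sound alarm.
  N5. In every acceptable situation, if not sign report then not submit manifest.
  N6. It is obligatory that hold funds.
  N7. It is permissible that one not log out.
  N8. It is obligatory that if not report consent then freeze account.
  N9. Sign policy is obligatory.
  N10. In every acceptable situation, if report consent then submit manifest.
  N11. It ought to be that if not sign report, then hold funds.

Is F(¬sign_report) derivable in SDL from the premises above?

Yes

Premise 9 gives O(sign_policy).
Applying K to premise 2 (O(sign_policy → summon_witness)) and O(sign_policy) yields O(summon_witness).
Applying K to premise 1 (O(summon_witness → ¬freeze_account)) and O(summon_witness) yields O(¬freeze_account).
Premise 8 is O(¬report_consent → freeze_account); contrapositively O(¬freeze_account → report_consent). Since O(¬freeze_account) holds, K gives O(report_consent).
Premise 10 is O(report_consent → submit_manifest); since O(report_consent), deontic closure gives O(submit_manifest).
Premise 5, O(¬sign_report → ¬submit_manifest), contraposes to O(submit_manifest → sign_report); with O(submit_manifest) we get O(sign_report).
Premises 3, 4, 6, 7, 11 do not contribute to this derivation.
So O(sign_report) holds, i.e. F(¬sign_report). The claim follows.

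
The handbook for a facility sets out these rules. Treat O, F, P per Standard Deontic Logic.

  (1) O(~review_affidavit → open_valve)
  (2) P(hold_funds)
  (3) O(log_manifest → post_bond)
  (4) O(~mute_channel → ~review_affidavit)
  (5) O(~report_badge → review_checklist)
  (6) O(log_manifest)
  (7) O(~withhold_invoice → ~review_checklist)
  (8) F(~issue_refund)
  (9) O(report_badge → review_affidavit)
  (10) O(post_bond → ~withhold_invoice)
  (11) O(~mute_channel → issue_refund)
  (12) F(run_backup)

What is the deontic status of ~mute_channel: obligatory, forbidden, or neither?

From premise 6 we have O(log_manifest).
With premise 3, O(log_manifest → post_bond), the K-axiom yields O(post_bond).
From O(post_bond) and premise 10, O(post_bond → ~withhold_invoice), we obtain O(~withhold_invoice).
Applying K to premise 7 (O(~withhold_invoice → ~review_checklist)) and O(~withhold_invoice) yields O(~review_checklist).
The contrapositive of premise 5 (O(~report_badge → review_checklist)) is O(~review_checklist → report_badge), and O(~review_checklist) is already established, so O(report_badge).
With premise 9, O(report_badge → review_affidavit), the K-axiom yields O(review_affidavit).
Premise 4 is O(~mute_channel → ~review_affidavit); contrapositively O(review_affidavit → mute_channel). Since O(review_affidavit) holds, K gives O(mute_channel).
Premises 1, 2, 8, 11, 12 do not contribute to this derivation.
Thus O(mute_channel), which is F(~mute_channel): ~mute_channel is forbidden.

Forbidden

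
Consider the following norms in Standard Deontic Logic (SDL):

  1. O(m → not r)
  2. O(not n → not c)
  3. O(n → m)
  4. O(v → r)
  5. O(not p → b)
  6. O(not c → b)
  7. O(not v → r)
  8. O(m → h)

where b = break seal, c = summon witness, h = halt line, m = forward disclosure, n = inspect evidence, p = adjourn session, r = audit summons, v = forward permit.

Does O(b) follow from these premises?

Yes

Premises 4 and 7 are O(v → r) and O(not v → r); every ideal world satisfies v or not v, so in either case r holds — hence O(r).
Premise 1, O(m → not r), contraposes to O(r → not m); with O(r) we get O(not m).
The contrapositive of premise 3 (O(n → m)) is O(not m → not n), and O(not m) is already established, so O(not n).
With premise 2, O(not n → not c), the K-axiom yields O(not c).
With premise 6, O(not c → b), the K-axiom yields O(b).
Premises 5, 8 do not contribute to this derivation.
So O(b) follows.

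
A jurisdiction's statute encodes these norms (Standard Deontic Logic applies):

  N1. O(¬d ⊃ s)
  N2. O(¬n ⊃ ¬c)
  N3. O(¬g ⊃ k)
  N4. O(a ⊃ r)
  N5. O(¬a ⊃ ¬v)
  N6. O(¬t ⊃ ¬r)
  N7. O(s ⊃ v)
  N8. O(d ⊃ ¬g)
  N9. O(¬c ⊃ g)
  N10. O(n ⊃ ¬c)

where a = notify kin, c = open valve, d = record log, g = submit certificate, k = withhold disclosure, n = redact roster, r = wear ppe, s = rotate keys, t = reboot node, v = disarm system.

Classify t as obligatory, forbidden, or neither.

Premises 10 and 2 are O(n ⊃ ¬c) and O(¬n ⊃ ¬c); every ideal world satisfies n or ¬n, so in either case ¬c holds — hence O(¬c).
Applying K to premise 9 (O(¬c ⊃ g)) and O(¬c) yields O(g).
Premise 8, O(d ⊃ ¬g), contraposes to O(g ⊃ ¬d); with O(g) we get O(¬d).
Premise 1 is O(¬d ⊃ s); since O(¬d), deontic closure gives O(s).
Applying K to premise 7 (O(s ⊃ v)) and O(s) yields O(v).
Premise 5 is O(¬a ⊃ ¬v); contrapositively O(v ⊃ a). Since O(v) holds, K gives O(a).
Applying K to premise 4 (O(a ⊃ r)) and O(a) yields O(r).
Premise 6 is O(¬t ⊃ ¬r); contrapositively O(r ⊃ t). Since O(r) holds, K gives O(t).
Premise 3 does not contribute to this derivation.
Hence t is obligatory.

Obligatory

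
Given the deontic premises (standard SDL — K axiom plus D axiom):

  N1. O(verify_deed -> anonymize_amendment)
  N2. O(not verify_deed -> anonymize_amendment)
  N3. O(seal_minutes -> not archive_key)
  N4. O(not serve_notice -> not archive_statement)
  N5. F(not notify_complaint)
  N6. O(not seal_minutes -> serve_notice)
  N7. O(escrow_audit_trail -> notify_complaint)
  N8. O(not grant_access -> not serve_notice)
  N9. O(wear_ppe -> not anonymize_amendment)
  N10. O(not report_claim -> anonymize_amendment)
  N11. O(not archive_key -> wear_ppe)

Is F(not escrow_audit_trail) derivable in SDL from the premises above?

Premise 7 is O(escrow_audit_trail -> notify_complaint); even if O(notify_complaint) held, inferring O(escrow_audit_trail) would be affirming the consequent — invalid.
No other premise forces O(escrow_audit_trail). An ideal world satisfying every premise can still have not escrow_audit_trail true, so F(not escrow_audit_trail) is not derivable.

No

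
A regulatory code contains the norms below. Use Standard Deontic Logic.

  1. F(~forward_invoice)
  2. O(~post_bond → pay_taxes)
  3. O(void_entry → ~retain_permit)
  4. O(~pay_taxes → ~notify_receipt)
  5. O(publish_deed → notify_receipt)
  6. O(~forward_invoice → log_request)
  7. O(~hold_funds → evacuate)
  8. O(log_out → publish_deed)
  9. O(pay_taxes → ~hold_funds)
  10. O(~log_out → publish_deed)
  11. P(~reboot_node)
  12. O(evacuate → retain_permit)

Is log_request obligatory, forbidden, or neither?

Premise 6 is O(~forward_invoice → log_request), but O(~forward_invoice) is not derivable from the premises, so it does not yield O(log_request).
No premise or chain of K-axiom applications forces O(log_request), and none forces O(~log_request). So log_request is neither obligatory nor forbidden under these norms.

Neither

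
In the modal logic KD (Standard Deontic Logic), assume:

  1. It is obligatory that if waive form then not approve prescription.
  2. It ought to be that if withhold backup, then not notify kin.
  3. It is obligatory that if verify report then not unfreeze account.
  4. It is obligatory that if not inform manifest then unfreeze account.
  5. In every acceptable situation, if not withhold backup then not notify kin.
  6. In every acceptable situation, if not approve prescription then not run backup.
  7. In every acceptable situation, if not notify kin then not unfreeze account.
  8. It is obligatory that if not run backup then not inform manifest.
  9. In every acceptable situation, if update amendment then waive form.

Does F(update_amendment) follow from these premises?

Premises 2 and 5 are O(withhold_backup → ¬notify_kin) and O(¬withhold_backup → ¬notify_kin); every ideal world satisfies withhold_backup or ¬withhold_backup, so in either case ¬notify_kin holds — hence O(¬notify_kin).
Applying K to premise 7 (O(¬notify_kin → ¬unfreeze_account)) and O(¬notify_kin) yields O(¬unfreeze_account).
The contrapositive of premise 4 (O(¬inform_manifest → unfreeze_account)) is O(¬unfreeze_account → inform_manifest), and O(¬unfreeze_account) is already established, so O(inform_manifest).
The contrapositive of premise 8 (O(¬run_backup → ¬inform_manifest)) is O(inform_manifest → run_backup), and O(inform_manifest) is already established, so O(run_backup).
Premise 6 is O(¬approve_prescription → ¬run_backup); contrapositively O(run_backup → approve_prescription). Since O(run_backup) holds, K gives O(approve_prescription).
The contrapositive of premise 1 (O(waive_form → ¬approve_prescription)) is O(approve_prescription → ¬waive_form), and O(approve_prescription) is already established, so O(¬waive_form).
The contrapositive of premise 9 (O(update_amendment → waive_form)) is O(¬waive_form → ¬update_amendment), and O(¬waive_form) is already established, so O(¬update_amendment).
Premise 3 does not contribute to this derivation.
So O(¬update_amendment) holds, i.e. F(update_amendment). The claim follows.

Yes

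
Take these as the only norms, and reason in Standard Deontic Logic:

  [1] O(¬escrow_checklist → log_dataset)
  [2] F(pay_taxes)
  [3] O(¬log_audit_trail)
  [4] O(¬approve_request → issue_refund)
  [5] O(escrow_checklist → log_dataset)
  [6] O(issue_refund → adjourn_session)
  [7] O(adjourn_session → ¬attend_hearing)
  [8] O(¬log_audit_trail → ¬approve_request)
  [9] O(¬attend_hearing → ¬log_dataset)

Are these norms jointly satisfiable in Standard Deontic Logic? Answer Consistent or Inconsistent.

Inconsistent

By case analysis on ¬escrow_checklist: premise 1 gives O(¬escrow_checklist → log_dataset) and premise 5 gives O(escrow_checklist → log_dataset), so O(log_dataset) either way.
The contrapositive of premise 9 (O(¬attend_hearing → ¬log_dataset)) is O(log_dataset → attend_hearing), and O(log_dataset) is already established, so O(attend_hearing).
The contrapositive of premise 7 (O(adjourn_session → ¬attend_hearing)) is O(attend_hearing → ¬adjourn_session), and O(attend_hearing) is already established, so O(¬adjourn_session).
Premise 6 is O(issue_refund → adjourn_session); contrapositively O(¬adjourn_session → ¬issue_refund). Since O(¬adjourn_session) holds, K gives O(¬issue_refund).
Premise 4 is O(¬approve_request → issue_refund); contrapositively O(¬issue_refund → approve_request). Since O(¬issue_refund) holds, K gives O(approve_request).
The contrapositive of premise 8 (O(¬log_audit_trail → ¬approve_request)) is O(approve_request → log_audit_trail), and O(approve_request) is already established, so O(log_audit_trail).
Yet premise 3 states O(¬log_audit_trail).
We now have both O(log_audit_trail) and O(¬log_audit_trail) — log_audit_trail is simultaneously obligatory and forbidden, violating the D-axiom.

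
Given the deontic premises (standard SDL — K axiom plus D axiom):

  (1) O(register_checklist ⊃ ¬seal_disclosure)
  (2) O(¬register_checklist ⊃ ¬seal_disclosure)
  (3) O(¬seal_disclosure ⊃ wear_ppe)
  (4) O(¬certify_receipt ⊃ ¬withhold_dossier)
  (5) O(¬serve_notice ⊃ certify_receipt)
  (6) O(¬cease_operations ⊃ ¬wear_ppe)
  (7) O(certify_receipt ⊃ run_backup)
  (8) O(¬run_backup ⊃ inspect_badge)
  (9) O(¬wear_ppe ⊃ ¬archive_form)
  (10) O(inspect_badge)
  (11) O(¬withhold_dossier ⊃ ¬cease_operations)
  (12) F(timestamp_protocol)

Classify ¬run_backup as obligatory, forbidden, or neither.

Forbidden

Premises 1 and 2 cover both cases: O(register_checklist ⊃ ¬seal_disclosure) and O(¬register_checklist ⊃ ¬seal_disclosure). Since register_checklist ∨ ¬register_checklist is a tautology, O(¬seal_disclosure) follows.
Premise 3 is O(¬seal_disclosure ⊃ wear_ppe); since O(¬seal_disclosure), deontic closure gives O(wear_ppe).
Premise 6 is O(¬cease_operations ⊃ ¬wear_ppe); contrapositively O(wear_ppe ⊃ cease_operations). Since O(wear_ppe) holds, K gives O(cease_operations).
Premise 11, O(¬withhold_dossier ⊃ ¬cease_operations), contraposes to O(cease_operations ⊃ withhold_dossier); with O(cease_operations) we get O(withhold_dossier).
Premise 4 is O(¬certify_receipt ⊃ ¬withhold_dossier); contrapositively O(withhold_dossier ⊃ certify_receipt). Since O(withhold_dossier) holds, K gives O(certify_receipt).
With premise 7, O(certify_receipt ⊃ run_backup), the K-axiom yields O(run_backup).
Premises 5, 8, 9, 10, 12 do not contribute to this derivation.
Thus O(run_backup), which is F(¬run_backup): ¬run_backup is forbidden.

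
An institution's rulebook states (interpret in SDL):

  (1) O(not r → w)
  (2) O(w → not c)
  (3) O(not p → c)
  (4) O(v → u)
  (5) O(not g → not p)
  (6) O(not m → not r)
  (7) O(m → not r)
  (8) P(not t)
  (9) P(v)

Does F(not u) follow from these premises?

Premise 4 is O(v → u), but O(v) is not derivable from the premises (the permission P(v) asserts only not O(not v), not O(v)), so it does not yield O(u).
No other premise forces O(u). An ideal world satisfying every premise can still have not u true, so F(not u) is not derivable.

No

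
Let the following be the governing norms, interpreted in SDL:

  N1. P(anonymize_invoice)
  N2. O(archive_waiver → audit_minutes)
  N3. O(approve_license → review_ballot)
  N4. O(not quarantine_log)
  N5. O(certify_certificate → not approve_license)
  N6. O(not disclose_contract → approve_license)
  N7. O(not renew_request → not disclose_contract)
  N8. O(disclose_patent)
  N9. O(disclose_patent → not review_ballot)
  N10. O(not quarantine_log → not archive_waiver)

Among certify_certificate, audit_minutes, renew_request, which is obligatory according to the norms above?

Premise 8 gives O(disclose_patent).
With premise 9, O(disclose_patent → not review_ballot), the K-axiom yields O(not review_ballot).
The contrapositive of premise 3 (O(approve_license → review_ballot)) is O(not review_ballot → not approve_license), and O(not review_ballot) is already established, so O(not approve_license).
Premise 6 is O(not disclose_contract → approve_license); contrapositively O(not approve_license → disclose_contract). Since O(not approve_license) holds, K gives O(disclose_contract).
Premise 7 is O(not renew_request → not disclose_contract); contrapositively O(disclose_contract → renew_request). Since O(disclose_contract) holds, K gives O(renew_request).
So O(renew_request) holds — renew_request is obligatory. None of the other listed options is made obligatory by any chain of premises.

renew_request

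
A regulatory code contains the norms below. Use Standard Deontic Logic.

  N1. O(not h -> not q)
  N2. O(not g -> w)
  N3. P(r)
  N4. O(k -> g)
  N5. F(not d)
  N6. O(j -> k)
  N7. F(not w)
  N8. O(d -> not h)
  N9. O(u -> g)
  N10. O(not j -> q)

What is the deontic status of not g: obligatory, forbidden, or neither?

Forbidden

Premise 5 is F(not d), i.e. O(d).
Premise 8 is O(d -> not h); since O(d), deontic closure gives O(not h).
Premise 1 is O(not h -> not q); since O(not h), deontic closure gives O(not q).
Premise 10, O(not j -> q), contraposes to O(not q -> j); with O(not q) we get O(j).
Applying K to premise 6 (O(j -> k)) and O(j) yields O(k).
From O(k) and premise 4, O(k -> g), we obtain O(g).
Premises 2, 3, 7, 9 do not contribute to this derivation.
Thus O(g), which is F(not g): not g is forbidden.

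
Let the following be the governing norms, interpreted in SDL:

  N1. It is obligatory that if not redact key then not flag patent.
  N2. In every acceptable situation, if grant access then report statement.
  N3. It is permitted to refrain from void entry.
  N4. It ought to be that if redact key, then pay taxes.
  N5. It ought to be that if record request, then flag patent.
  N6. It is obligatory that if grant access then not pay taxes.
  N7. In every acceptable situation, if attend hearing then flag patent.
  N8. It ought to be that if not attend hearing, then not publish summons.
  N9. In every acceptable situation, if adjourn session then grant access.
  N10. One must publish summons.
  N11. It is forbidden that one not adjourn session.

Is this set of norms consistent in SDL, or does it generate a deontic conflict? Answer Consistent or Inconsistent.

Inconsistent

Premise 10 gives O(publish_summons).
Premise 8 is O(¬attend_hearing → ¬publish_summons); contrapositively O(publish_summons → attend_hearing). Since O(publish_summons) holds, K gives O(attend_hearing).
Applying K to premise 7 (O(attend_hearing → flag_patent)) and O(attend_hearing) yields O(flag_patent).
The contrapositive of premise 1 (O(¬redact_key → ¬flag_patent)) is O(flag_patent → redact_key), and O(flag_patent) is already established, so O(redact_key).
With premise 4, O(redact_key → pay_taxes), the K-axiom yields O(pay_taxes).
The contrapositive of premise 6 (O(grant_access → ¬pay_taxes)) is O(pay_taxes → ¬grant_access), and O(pay_taxes) is already established, so O(¬grant_access).
Premise 9, O(adjourn_session → grant_access), contraposes to O(¬grant_access → ¬adjourn_session); with O(¬grant_access) we get O(¬adjourn_session).
Yet premise 11 is F(¬adjourn_session), i.e. O(adjourn_session).
We now have both O(¬adjourn_session) and O(adjourn_session) — adjourn_session is simultaneously obligatory and forbidden, violating the D-axiom.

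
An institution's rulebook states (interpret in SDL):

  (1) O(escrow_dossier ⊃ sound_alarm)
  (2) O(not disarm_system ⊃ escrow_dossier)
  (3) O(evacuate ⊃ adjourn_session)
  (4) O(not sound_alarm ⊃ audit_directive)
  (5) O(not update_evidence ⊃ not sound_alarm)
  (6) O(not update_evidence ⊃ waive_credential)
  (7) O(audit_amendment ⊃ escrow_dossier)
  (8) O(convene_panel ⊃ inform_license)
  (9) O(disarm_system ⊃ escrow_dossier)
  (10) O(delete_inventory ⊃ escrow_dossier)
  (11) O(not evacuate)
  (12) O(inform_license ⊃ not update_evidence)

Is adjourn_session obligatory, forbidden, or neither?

Neither

Premise 3 is O(evacuate ⊃ adjourn_session), but O(evacuate) is not derivable from the premises, so it does not yield O(adjourn_session).
No premise or chain of K-axiom applications forces O(adjourn_session), and none forces O(not adjourn_session). So adjourn_session is neither obligatory nor forbidden under these norms.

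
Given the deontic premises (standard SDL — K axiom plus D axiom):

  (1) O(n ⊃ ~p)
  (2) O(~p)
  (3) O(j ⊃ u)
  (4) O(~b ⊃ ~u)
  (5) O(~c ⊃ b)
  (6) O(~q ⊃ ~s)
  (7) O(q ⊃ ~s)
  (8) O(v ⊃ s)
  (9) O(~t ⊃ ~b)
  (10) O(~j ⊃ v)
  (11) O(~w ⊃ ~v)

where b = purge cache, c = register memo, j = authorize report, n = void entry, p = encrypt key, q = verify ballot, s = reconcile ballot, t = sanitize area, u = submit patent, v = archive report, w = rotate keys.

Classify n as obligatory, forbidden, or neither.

Premise 1 is O(n ⊃ ~p); even if O(~p) held, inferring O(n) would be affirming the consequent — invalid.
No premise or chain of K-axiom applications forces O(n), and none forces O(~n). So n is neither obligatory nor forbidden under these norms.

Neither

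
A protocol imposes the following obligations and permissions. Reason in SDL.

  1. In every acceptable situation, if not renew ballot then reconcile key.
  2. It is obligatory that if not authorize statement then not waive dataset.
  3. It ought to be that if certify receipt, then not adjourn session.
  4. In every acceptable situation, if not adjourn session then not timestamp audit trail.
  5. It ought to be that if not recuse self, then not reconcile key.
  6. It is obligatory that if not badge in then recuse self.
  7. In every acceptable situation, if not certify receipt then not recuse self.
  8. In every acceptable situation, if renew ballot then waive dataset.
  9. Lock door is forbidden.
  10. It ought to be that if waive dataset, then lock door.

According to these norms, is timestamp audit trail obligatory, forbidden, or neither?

Forbidden

Premise 9 is F(lock_door), i.e. O(¬lock_door).
The contrapositive of premise 10 (O(waive_dataset → lock_door)) is O(¬lock_door → ¬waive_dataset), and O(¬lock_door) is already established, so O(¬waive_dataset).
The contrapositive of premise 8 (O(renew_ballot → waive_dataset)) is O(¬waive_dataset → ¬renew_ballot), and O(¬waive_dataset) is already established, so O(¬renew_ballot).
Premise 1 is O(¬renew_ballot → reconcile_key); since O(¬renew_ballot), deontic closure gives O(reconcile_key).
Premise 5 is O(¬recuse_self → ¬reconcile_key); contrapositively O(reconcile_key → recuse_self). Since O(reconcile_key) holds, K gives O(recuse_self).
Premise 7 is O(¬certify_receipt → ¬recuse_self); contrapositively O(recuse_self → certify_receipt). Since O(recuse_self) holds, K gives O(certify_receipt).
With premise 3, O(certify_receipt → ¬adjourn_session), the K-axiom yields O(¬adjourn_session).
From O(¬adjourn_session) and premise 4, O(¬adjourn_session → ¬timestamp_audit_trail), we obtain O(¬timestamp_audit_trail).
Premises 2, 6 do not contribute to this derivation.
Thus O(¬timestamp_audit_trail), which is F(timestamp_audit_trail): timestamp_audit_trail is forbidden.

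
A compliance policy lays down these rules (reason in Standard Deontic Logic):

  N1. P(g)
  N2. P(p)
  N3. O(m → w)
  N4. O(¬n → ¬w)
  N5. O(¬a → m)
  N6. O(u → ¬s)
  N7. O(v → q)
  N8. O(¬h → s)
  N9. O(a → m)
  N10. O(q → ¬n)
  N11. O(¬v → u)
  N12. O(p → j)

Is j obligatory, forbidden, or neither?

Premise 12 is O(p → j), but O(p) is not derivable from the premises (the permission P(p) asserts only ¬O(¬p), not O(p)), so it does not yield O(j).
No premise or chain of K-axiom applications forces O(j), and none forces O(¬j). So j is neither obligatory nor forbidden under these norms.

Neither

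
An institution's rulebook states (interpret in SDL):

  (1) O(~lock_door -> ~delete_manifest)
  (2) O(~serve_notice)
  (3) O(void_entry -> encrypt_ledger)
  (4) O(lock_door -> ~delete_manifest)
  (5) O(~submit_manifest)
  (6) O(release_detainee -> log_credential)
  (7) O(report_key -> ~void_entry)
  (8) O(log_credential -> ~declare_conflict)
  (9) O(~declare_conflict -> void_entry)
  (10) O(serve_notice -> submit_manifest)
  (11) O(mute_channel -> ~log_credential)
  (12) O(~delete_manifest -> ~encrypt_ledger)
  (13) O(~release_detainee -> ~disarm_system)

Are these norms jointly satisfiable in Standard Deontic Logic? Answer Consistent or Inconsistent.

Consistent

Premise 10 is O(serve_notice -> submit_manifest), but O(serve_notice) is not derivable from the premises, so it does not yield O(submit_manifest).
So O(submit_manifest) is not derivable, and the apparent clash with O(~submit_manifest) does not arise.
A world satisfying every obligation exists (e.g. declare_conflict=true, delete_manifest=false, disarm_system=false, encrypt_ledger=false, lock_door=false, log_credential=false, mute_channel=false, release_detainee=false, report_key=false, serve_notice=false, submit_manifest=false, void_entry=false); no atom is both obligatory and forbidden, so the set is consistent.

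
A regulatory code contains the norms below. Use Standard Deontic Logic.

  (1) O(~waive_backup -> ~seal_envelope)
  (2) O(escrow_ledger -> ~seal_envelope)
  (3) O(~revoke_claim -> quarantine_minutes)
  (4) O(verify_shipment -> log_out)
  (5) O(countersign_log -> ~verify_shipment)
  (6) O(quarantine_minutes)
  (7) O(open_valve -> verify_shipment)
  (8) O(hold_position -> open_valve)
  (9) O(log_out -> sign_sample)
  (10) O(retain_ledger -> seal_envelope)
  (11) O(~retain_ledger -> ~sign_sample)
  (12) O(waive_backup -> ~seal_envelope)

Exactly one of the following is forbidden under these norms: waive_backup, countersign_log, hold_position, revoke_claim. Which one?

hold_position

By case analysis on ~waive_backup: premise 1 gives O(~waive_backup -> ~seal_envelope) and premise 12 gives O(waive_backup -> ~seal_envelope), so O(~seal_envelope) either way.
The contrapositive of premise 10 (O(retain_ledger -> seal_envelope)) is O(~seal_envelope -> ~retain_ledger), and O(~seal_envelope) is already established, so O(~retain_ledger).
Premise 11 is O(~retain_ledger -> ~sign_sample); since O(~retain_ledger), deontic closure gives O(~sign_sample).
Premise 9, O(log_out -> sign_sample), contraposes to O(~sign_sample -> ~log_out); with O(~sign_sample) we get O(~log_out).
Premise 4, O(verify_shipment -> log_out), contraposes to O(~log_out -> ~verify_shipment); with O(~log_out) we get O(~verify_shipment).
Premise 7, O(open_valve -> verify_shipment), contraposes to O(~verify_shipment -> ~open_valve); with O(~verify_shipment) we get O(~open_valve).
Premise 8, O(hold_position -> open_valve), contraposes to O(~open_valve -> ~hold_position); with O(~open_valve) we get O(~hold_position).
So O(~hold_position) holds, i.e. hold_position is forbidden. None of the other listed options is forbidden under the premises.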